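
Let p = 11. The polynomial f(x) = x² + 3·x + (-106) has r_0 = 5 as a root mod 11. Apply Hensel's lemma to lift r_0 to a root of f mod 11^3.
r_2 = 643 (mod 1331)

Hensel: r_{i+1} = r_i − f(r_i)·(f′(r_i))^{-1} mod 11^{i+2}, f′(x) = 2x + 3. Iterate:
  r_0 = 5 (mod 11)
  r_1 = 38 (mod 121)
  r_2 = 643 (mod 1331)
Final: r = 643 satisfies f(r) ≡ 0 mod 11^3.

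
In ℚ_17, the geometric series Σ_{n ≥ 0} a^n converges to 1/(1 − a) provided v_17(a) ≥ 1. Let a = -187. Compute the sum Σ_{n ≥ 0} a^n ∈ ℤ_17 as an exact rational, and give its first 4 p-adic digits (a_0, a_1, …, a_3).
Σ a^n = 1/(1 − a) = 1/188;  first 4 digits = (1, 6, 1, 2)

v_17(a) = 1 ≥ 1, so the series converges in ℤ_17 to 1/(1 − a) = 1/(1 − (-187)) = 1/188. Expand this rational in ℤ_17: compute digits iteratively via d_i = x_i mod 17, x_{i+1} = (x_i − d_i)/17. The first 4 digits are (1, 6, 1, 2).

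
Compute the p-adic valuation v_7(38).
v_7(38) = 0

v_7(n) is the largest exponent k such that 7^k divides n. Factor out: 38 = 7^0 · 38. (Sign doesn't affect v_p.) So v_7(38) = 0.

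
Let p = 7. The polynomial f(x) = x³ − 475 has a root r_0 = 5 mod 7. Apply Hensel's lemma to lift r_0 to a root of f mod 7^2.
r_1 = 26 (mod 49)

Hensel: r_{i+1} = r_i − f(r_i)/f′(r_i) mod 7^{i+2}, where f′(x) = 3x². Iterate:
  r_0 = 5 (mod 7)
  r_1 = 26 (mod 49)
Final: r = 26 with f(r) ≡ 0 mod 7^2.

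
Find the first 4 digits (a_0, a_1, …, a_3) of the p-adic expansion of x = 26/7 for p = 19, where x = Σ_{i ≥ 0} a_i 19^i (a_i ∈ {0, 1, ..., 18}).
(a_0, …, a_3) = (1, 11, 13, 2)

v_19(26/7) = 0 (numerator and denominator both coprime to 19), so x ∈ ℤ_19^×. Compute digits iteratively via a_i = x_i mod 19, x_{i+1} = (x_i − a_i)/19, with x_0 = x:
  x_0 = 26/7;  a_0 = 1;  x_1 = (x_0 − 1)/19 = 1/7
  x_1 = 1/7;  a_1 = 11;  x_2 = (x_1 − 11)/19 = -4/7
  x_2 = -4/7;  a_2 = 13;  x_3 = (x_2 − 13)/19 = -5/7
  x_3 = -5/7;  a_3 = 2;  x_4 = (x_3 − 2)/19 = -1/7
Digits: (1, 11, 13, 2).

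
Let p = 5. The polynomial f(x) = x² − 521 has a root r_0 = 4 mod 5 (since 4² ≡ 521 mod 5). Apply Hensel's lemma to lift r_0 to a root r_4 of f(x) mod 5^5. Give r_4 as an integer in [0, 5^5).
r_4 = 1789 (mod 3125)

Hensel's recurrence: r_{i+1} = r_i − f(r_i)·(f′(r_i))^{-1} mod 5^{i+2}, with f′(x) = 2x. Iterate:
  r_0 = 4 (mod 5)
  r_1 = 14 (mod 25)
  r_2 = 39 (mod 125)
  r_3 = 539 (mod 625)
  r_4 = 1789 (mod 3125)
Final: r_4 = 1789, and one checks f(r_4) ≡ 0 mod 5^5.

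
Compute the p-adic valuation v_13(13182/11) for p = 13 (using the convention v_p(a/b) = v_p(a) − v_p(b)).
v_13(13182/11) = 3

Factor powers of 13 from the numerator and denominator of the reduced fraction: 13182 = 13^3 · 6 and 11 = 13^0 · 11. Apply v_p(a/b) = v_p(a) − v_p(b): v_13(13182/11) = 3 − 0 = 3.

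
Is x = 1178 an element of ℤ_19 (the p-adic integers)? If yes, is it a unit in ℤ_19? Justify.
x ∈ ℤ_19 but not a unit; v_19(x) = 1 > 0

ℤ_19 = {x ∈ ℚ_19 : v_19(x) ≥ 0} and ℤ_19^× = {x ∈ ℤ_19 : v_19(x) = 0}. Here v_19(1178) = v_19(num) − v_19(den) = 1; compare against these criteria.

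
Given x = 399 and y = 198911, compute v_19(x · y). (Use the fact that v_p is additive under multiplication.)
v_19(79365489) = 4

v_p(x) = 1 (factor: 399 = 19^1 · 21); v_p(y) = 3 (factor: 198911 = 19^3 · 29). Additivity: v_p(xy) = v_p(x) + v_p(y) = 1 + 3 = 4. (Direct check: xy = 79365489 = 19^4 · (609).)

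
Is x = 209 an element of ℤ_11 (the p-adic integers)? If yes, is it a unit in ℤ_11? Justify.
x ∈ ℤ_11 but not a unit; v_11(x) = 1 > 0

ℤ_11 = {x ∈ ℚ_11 : v_11(x) ≥ 0} and ℤ_11^× = {x ∈ ℤ_11 : v_11(x) = 0}. Here v_11(209) = v_11(num) − v_11(den) = 1; compare against these criteria.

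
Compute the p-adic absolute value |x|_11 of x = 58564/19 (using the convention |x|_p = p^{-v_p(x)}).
|58564/19|_11 = 1/14641

Step 1 — compute v_11(x) by factoring powers of 11 out of the numerator and denominator: v_11(58564/19) = 4. Step 2 — apply |x|_p = p^{-v_p(x)} = 11^{-4} = 1/14641.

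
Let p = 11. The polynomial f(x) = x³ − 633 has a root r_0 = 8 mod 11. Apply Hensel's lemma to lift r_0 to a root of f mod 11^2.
r_1 = 8 (mod 121)

Hensel: r_{i+1} = r_i − f(r_i)/f′(r_i) mod 11^{i+2}, where f′(x) = 3x². Iterate:
  r_0 = 8 (mod 11)
  r_1 = 8 (mod 121)
Final: r = 8 with f(r) ≡ 0 mod 11^2.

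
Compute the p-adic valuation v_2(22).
v_2(22) = 1

v_2(n) is the largest exponent k such that 2^k divides n. Factor out: 22 = 2^1 · 11. (Sign doesn't affect v_p.) So v_2(22) = 1.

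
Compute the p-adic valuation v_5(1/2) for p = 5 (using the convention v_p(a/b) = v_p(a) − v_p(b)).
v_5(1/2) = 0

Factor powers of 5 from the numerator and denominator of the reduced fraction: 1 = 5^0 · 1 and 2 = 5^0 · 2. Apply v_p(a/b) = v_p(a) − v_p(b): v_5(1/2) = 0 − 0 = 0.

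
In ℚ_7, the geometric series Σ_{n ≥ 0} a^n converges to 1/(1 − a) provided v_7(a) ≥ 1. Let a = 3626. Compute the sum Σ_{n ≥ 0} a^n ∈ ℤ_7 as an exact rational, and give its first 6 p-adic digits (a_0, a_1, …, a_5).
Σ a^n = 1/(1 − a) = -1/3625;  first 6 digits = (1, 0, 4, 3, 3, 5)

v_7(a) = 2 ≥ 1, so the series converges in ℤ_7 to 1/(1 − a) = 1/(1 − 3626) = -1/3625. Expand this rational in ℤ_7: compute digits iteratively via d_i = x_i mod 7, x_{i+1} = (x_i − d_i)/7. The first 6 digits are (1, 0, 4, 3, 3, 5).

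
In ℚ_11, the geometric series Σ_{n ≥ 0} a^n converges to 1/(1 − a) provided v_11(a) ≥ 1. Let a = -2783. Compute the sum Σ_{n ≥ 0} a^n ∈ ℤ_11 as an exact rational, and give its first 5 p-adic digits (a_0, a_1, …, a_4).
Σ a^n = 1/(1 − a) = 1/2784;  first 5 digits = (1, 0, 10, 8, 0)

v_11(a) = 2 ≥ 1, so the series converges in ℤ_11 to 1/(1 − a) = 1/(1 − (-2783)) = 1/2784. Expand this rational in ℤ_11: compute digits iteratively via d_i = x_i mod 11, x_{i+1} = (x_i − d_i)/11. The first 5 digits are (1, 0, 10, 8, 0).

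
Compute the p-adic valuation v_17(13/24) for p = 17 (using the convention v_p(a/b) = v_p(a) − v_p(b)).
v_17(13/24) = 0

Factor powers of 17 from the numerator and denominator of the reduced fraction: 13 = 17^0 · 13 and 24 = 17^0 · 24. Apply v_p(a/b) = v_p(a) − v_p(b): v_17(13/24) = 0 − 0 = 0.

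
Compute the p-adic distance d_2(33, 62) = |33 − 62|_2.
d_2(33, 62) = 1

Step 1 — x − y = 33 − 62 = -29. Step 2 — v_2(-29) = 0 (factor: -29 = −(2^0 · 29); the sign does not affect v_p). Step 3 — |x − y|_2 = 2^{0} = 1.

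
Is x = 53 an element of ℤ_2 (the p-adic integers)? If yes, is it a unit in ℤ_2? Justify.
x ∈ ℤ_2^× (unit); v_2(x) = 0

ℤ_2 = {x ∈ ℚ_2 : v_2(x) ≥ 0} and ℤ_2^× = {x ∈ ℤ_2 : v_2(x) = 0}. Here v_2(53) = v_2(num) − v_2(den) = 0; compare against these criteria.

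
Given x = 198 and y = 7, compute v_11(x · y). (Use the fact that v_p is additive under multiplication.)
v_11(1386) = 1

v_p(x) = 1 (factor: 198 = 11^1 · 18); v_p(y) = 0 (factor: 7 = 11^0 · 7). Additivity: v_p(xy) = v_p(x) + v_p(y) = 1 + 0 = 1. (Direct check: xy = 1386 = 11^1 · (126).)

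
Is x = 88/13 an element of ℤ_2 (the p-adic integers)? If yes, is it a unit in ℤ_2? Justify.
x ∈ ℤ_2 but not a unit; v_2(x) = 3 > 0

ℤ_2 = {x ∈ ℚ_2 : v_2(x) ≥ 0} and ℤ_2^× = {x ∈ ℤ_2 : v_2(x) = 0}. Here v_2(88/13) = v_2(num) − v_2(den) = 3; compare against these criteria.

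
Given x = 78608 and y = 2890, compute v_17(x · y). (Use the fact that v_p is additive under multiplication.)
v_17(227177120) = 5

v_p(x) = 3 (factor: 78608 = 17^3 · 16); v_p(y) = 2 (factor: 2890 = 17^2 · 10). Additivity: v_p(xy) = v_p(x) + v_p(y) = 3 + 2 = 5. (Direct check: xy = 227177120 = 17^5 · (160).)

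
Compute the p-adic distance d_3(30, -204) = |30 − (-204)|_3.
d_3(30, -204) = 1/9

Step 1 — x − y = 30 − (-204) = 234. Step 2 — v_3(234) = 2 (factor: 234 = (3^2 · 26); the sign does not affect v_p). Step 3 — |x − y|_3 = 3^{-2} = 1/9.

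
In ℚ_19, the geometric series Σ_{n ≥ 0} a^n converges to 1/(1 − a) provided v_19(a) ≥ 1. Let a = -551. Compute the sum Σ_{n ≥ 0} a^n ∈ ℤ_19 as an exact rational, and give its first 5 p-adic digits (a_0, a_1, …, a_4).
Σ a^n = 1/(1 − a) = 1/552;  first 5 digits = (1, 9, 3, 13, 16)

v_19(a) = 1 ≥ 1, so the series converges in ℤ_19 to 1/(1 − a) = 1/(1 − (-551)) = 1/552. Expand this rational in ℤ_19: compute digits iteratively via d_i = x_i mod 19, x_{i+1} = (x_i − d_i)/19. The first 5 digits are (1, 9, 3, 13, 16).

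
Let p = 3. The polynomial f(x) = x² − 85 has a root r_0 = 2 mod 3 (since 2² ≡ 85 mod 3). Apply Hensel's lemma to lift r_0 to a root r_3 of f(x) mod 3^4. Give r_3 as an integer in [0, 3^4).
r_3 = 2 (mod 81)

Hensel's recurrence: r_{i+1} = r_i − f(r_i)·(f′(r_i))^{-1} mod 3^{i+2}, with f′(x) = 2x. Iterate:
  r_0 = 2 (mod 3)
  r_1 = 2 (mod 9)
  r_2 = 2 (mod 27)
  r_3 = 2 (mod 81)
Final: r_3 = 2, and one checks f(r_3) ≡ 0 mod 3^4.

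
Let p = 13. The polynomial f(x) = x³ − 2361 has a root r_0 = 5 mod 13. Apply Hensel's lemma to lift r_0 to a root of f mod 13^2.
r_1 = 161 (mod 169)

Hensel: r_{i+1} = r_i − f(r_i)/f′(r_i) mod 13^{i+2}, where f′(x) = 3x². Iterate:
  r_0 = 5 (mod 13)
  r_1 = 161 (mod 169)
Final: r = 161 with f(r) ≡ 0 mod 13^2.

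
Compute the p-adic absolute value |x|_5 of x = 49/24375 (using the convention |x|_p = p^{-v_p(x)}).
|49/24375|_5 = 625

Step 1 — compute v_5(x) by factoring powers of 5 out of the numerator and denominator: v_5(49/24375) = -4. Step 2 — apply |x|_p = p^{-v_p(x)} = 5^{4} = 625.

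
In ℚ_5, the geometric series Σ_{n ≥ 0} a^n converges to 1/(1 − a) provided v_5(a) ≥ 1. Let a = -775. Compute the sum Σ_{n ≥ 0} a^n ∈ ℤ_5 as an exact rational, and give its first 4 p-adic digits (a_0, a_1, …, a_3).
Σ a^n = 1/(1 − a) = 1/776;  first 4 digits = (1, 0, 4, 3)

v_5(a) = 2 ≥ 1, so the series converges in ℤ_5 to 1/(1 − a) = 1/(1 − (-775)) = 1/776. Expand this rational in ℤ_5: compute digits iteratively via d_i = x_i mod 5, x_{i+1} = (x_i − d_i)/5. The first 4 digits are (1, 0, 4, 3).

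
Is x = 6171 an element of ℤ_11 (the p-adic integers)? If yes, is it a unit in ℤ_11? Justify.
x ∈ ℤ_11 but not a unit; v_11(x) = 2 > 0

ℤ_11 = {x ∈ ℚ_11 : v_11(x) ≥ 0} and ℤ_11^× = {x ∈ ℤ_11 : v_11(x) = 0}. Here v_11(6171) = v_11(num) − v_11(den) = 2; compare against these criteria.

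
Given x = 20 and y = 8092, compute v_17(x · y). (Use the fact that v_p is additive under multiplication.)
v_17(161840) = 2

v_p(x) = 0 (factor: 20 = 17^0 · 20); v_p(y) = 2 (factor: 8092 = 17^2 · 28). Additivity: v_p(xy) = v_p(x) + v_p(y) = 0 + 2 = 2. (Direct check: xy = 161840 = 17^2 · (560).)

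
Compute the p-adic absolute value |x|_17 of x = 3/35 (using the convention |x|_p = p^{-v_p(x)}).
|3/35|_17 = 1

Step 1 — compute v_17(x) by factoring powers of 17 out of the numerator and denominator: v_17(3/35) = 0. Step 2 — apply |x|_p = p^{-v_p(x)} = 17^{0} = 1.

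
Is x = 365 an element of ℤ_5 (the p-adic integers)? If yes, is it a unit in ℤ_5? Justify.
x ∈ ℤ_5 but not a unit; v_5(x) = 1 > 0

ℤ_5 = {x ∈ ℚ_5 : v_5(x) ≥ 0} and ℤ_5^× = {x ∈ ℤ_5 : v_5(x) = 0}. Here v_5(365) = v_5(num) − v_5(den) = 1; compare against these criteria.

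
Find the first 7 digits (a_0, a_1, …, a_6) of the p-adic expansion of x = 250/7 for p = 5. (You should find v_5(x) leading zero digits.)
(a_0, …, a_6) = (0, 0, 0, 1, 2, 1, 4)

v_5(250/7) = 3, so a_0 = ... = a_2 = 0. Factor out: x = 5^3 · u with u = 2/7 a unit in ℤ_5. Expand u iteratively via a_{v+i} = u_i mod 5, u_{i+1} = (u_i − a_{v+i})/5:
  u_0 = 2/7;  a_3 = 1;  u_1 = (u_0 − 1)/5 = -1/7
  u_1 = -1/7;  a_4 = 2;  u_2 = (u_1 − 2)/5 = -3/7
  u_2 = -3/7;  a_5 = 1;  u_3 = (u_2 − 1)/5 = -2/7
  u_3 = -2/7;  a_6 = 4;  u_4 = (u_3 − 4)/5 = -6/7
Digits: (0, 0, 0, 1, 2, 1, 4).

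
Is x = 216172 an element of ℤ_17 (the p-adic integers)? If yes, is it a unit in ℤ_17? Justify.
x ∈ ℤ_17 but not a unit; v_17(x) = 3 > 0

ℤ_17 = {x ∈ ℚ_17 : v_17(x) ≥ 0} and ℤ_17^× = {x ∈ ℤ_17 : v_17(x) = 0}. Here v_17(216172) = v_17(num) − v_17(den) = 3; compare against these criteria.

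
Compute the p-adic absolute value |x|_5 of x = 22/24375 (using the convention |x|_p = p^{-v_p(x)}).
|22/24375|_5 = 625

Step 1 — compute v_5(x) by factoring powers of 5 out of the numerator and denominator: v_5(22/24375) = -4. Step 2 — apply |x|_p = p^{-v_p(x)} = 5^{4} = 625.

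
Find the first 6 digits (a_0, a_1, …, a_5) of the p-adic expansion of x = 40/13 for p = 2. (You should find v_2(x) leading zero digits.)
(a_0, …, a_5) = (0, 0, 0, 1, 0, 0)

v_2(40/13) = 3, so a_0 = ... = a_2 = 0. Factor out: x = 2^3 · u with u = 5/13 a unit in ℤ_2. Expand u iteratively via a_{v+i} = u_i mod 2, u_{i+1} = (u_i − a_{v+i})/2:
  u_0 = 5/13;  a_3 = 1;  u_1 = (u_0 − 1)/2 = -4/13
  u_1 = -4/13;  a_4 = 0;  u_2 = (u_1 − 0)/2 = -2/13
  u_2 = -2/13;  a_5 = 0;  u_3 = (u_2 − 0)/2 = -1/13
Digits: (0, 0, 0, 1, 0, 0).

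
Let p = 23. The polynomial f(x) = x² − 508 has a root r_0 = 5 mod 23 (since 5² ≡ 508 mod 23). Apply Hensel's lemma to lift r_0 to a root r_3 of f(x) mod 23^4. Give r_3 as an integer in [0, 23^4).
r_3 = 224508 (mod 279841)

Hensel's recurrence: r_{i+1} = r_i − f(r_i)·(f′(r_i))^{-1} mod 23^{i+2}, with f′(x) = 2x. Iterate:
  r_0 = 5 (mod 23)
  r_1 = 212 (mod 529)
  r_2 = 5502 (mod 12167)
  r_3 = 224508 (mod 279841)
Final: r_3 = 224508, and one checks f(r_3) ≡ 0 mod 23^4.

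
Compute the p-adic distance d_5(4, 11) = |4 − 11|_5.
d_5(4, 11) = 1

Step 1 — x − y = 4 − 11 = -7. Step 2 — v_5(-7) = 0 (factor: -7 = −(5^0 · 7); the sign does not affect v_p). Step 3 — |x − y|_5 = 5^{0} = 1.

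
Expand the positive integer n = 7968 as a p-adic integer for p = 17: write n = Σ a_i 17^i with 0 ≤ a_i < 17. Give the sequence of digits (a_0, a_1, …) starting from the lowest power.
(a_0, a_1, …) = (12, 9, 10, 1)

Repeated division by 17 gives the digits low-to-high: 7968 = 12 + 9·17^1 + 10·17^2 + 1·17^3. Digit sequence: (12, 9, 10, 1).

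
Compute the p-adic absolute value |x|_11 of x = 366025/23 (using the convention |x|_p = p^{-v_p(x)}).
|366025/23|_11 = 1/14641

Step 1 — compute v_11(x) by factoring powers of 11 out of the numerator and denominator: v_11(366025/23) = 4. Step 2 — apply |x|_p = p^{-v_p(x)} = 11^{-4} = 1/14641.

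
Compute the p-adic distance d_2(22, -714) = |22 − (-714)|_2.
d_2(22, -714) = 1/32

Step 1 — x − y = 22 − (-714) = 736. Step 2 — v_2(736) = 5 (factor: 736 = (2^5 · 23); the sign does not affect v_p). Step 3 — |x − y|_2 = 2^{-5} = 1/32.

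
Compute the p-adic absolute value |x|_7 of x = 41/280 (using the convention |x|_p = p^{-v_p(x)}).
|41/280|_7 = 7

Step 1 — compute v_7(x) by factoring powers of 7 out of the numerator and denominator: v_7(41/280) = -1. Step 2 — apply |x|_p = p^{-v_p(x)} = 7^{1} = 7.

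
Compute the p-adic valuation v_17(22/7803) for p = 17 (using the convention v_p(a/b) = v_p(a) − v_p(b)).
v_17(22/7803) = -2

Factor powers of 17 from the numerator and denominator of the reduced fraction: 22 = 17^0 · 22 and 7803 = 17^2 · 27. Apply v_p(a/b) = v_p(a) − v_p(b): v_17(22/7803) = 0 − 2 = -2.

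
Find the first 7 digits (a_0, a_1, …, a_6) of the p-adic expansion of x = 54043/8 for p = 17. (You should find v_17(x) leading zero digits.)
(a_0, …, a_6) = (0, 0, 0, 12, 10, 10, 10)

v_17(54043/8) = 3, so a_0 = ... = a_2 = 0. Factor out: x = 17^3 · u with u = 11/8 a unit in ℤ_17. Expand u iteratively via a_{v+i} = u_i mod 17, u_{i+1} = (u_i − a_{v+i})/17:
  u_0 = 11/8;  a_3 = 12;  u_1 = (u_0 − 12)/17 = -5/8
  u_1 = -5/8;  a_4 = 10;  u_2 = (u_1 − 10)/17 = -5/8
  u_2 = -5/8;  a_5 = 10;  u_3 = (u_2 − 10)/17 = -5/8
  u_3 = -5/8;  a_6 = 10;  u_4 = (u_3 − 10)/17 = -5/8
Digits: (0, 0, 0, 12, 10, 10, 10).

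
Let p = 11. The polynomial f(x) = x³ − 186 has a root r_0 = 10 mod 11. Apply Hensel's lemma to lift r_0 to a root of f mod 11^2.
r_1 = 21 (mod 121)

Hensel: r_{i+1} = r_i − f(r_i)/f′(r_i) mod 11^{i+2}, where f′(x) = 3x². Iterate:
  r_0 = 10 (mod 11)
  r_1 = 21 (mod 121)
Final: r = 21 with f(r) ≡ 0 mod 11^2.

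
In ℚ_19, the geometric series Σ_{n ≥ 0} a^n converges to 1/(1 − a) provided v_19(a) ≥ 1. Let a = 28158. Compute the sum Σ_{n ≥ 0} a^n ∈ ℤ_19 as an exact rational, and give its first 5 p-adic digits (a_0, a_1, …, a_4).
Σ a^n = 1/(1 − a) = -1/28157;  first 5 digits = (1, 0, 2, 4, 4)

v_19(a) = 2 ≥ 1, so the series converges in ℤ_19 to 1/(1 − a) = 1/(1 − 28158) = -1/28157. Expand this rational in ℤ_19: compute digits iteratively via d_i = x_i mod 19, x_{i+1} = (x_i − d_i)/19. The first 5 digits are (1, 0, 2, 4, 4).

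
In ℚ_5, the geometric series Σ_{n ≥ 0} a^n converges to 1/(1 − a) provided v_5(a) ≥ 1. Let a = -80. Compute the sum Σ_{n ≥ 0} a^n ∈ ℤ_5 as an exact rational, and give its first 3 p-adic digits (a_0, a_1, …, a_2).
Σ a^n = 1/(1 − a) = 1/81;  first 3 digits = (1, 4, 2)

v_5(a) = 1 ≥ 1, so the series converges in ℤ_5 to 1/(1 − a) = 1/(1 − (-80)) = 1/81. Expand this rational in ℤ_5: compute digits iteratively via d_i = x_i mod 5, x_{i+1} = (x_i − d_i)/5. The first 3 digits are (1, 4, 2).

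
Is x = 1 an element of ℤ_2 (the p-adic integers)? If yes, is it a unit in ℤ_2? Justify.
x ∈ ℤ_2^× (unit); v_2(x) = 0

ℤ_2 = {x ∈ ℚ_2 : v_2(x) ≥ 0} and ℤ_2^× = {x ∈ ℤ_2 : v_2(x) = 0}. Here v_2(1) = v_2(num) − v_2(den) = 0; compare against these criteria.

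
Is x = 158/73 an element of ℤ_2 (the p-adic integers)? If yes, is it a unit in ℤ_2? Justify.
x ∈ ℤ_2 but not a unit; v_2(x) = 1 > 0

ℤ_2 = {x ∈ ℚ_2 : v_2(x) ≥ 0} and ℤ_2^× = {x ∈ ℤ_2 : v_2(x) = 0}. Here v_2(158/73) = v_2(num) − v_2(den) = 1; compare against these criteria.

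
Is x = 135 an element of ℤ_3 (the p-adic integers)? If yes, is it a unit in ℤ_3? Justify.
x ∈ ℤ_3 but not a unit; v_3(x) = 3 > 0

ℤ_3 = {x ∈ ℚ_3 : v_3(x) ≥ 0} and ℤ_3^× = {x ∈ ℤ_3 : v_3(x) = 0}. Here v_3(135) = v_3(num) − v_3(den) = 3; compare against these criteria.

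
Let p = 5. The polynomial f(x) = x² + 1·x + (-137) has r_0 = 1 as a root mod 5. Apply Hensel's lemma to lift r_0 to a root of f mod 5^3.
r_2 = 121 (mod 125)

Hensel: r_{i+1} = r_i − f(r_i)·(f′(r_i))^{-1} mod 5^{i+2}, f′(x) = 2x + 1. Iterate:
  r_0 = 1 (mod 5)
  r_1 = 21 (mod 25)
  r_2 = 121 (mod 125)
Final: r = 121 satisfies f(r) ≡ 0 mod 5^3.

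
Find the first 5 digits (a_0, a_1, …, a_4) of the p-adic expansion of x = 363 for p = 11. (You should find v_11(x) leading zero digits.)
(a_0, …, a_4) = (0, 0, 3, 0, 0)

v_11(363) = 2, so a_0 = ... = a_1 = 0. Factor out: x = 11^2 · u with u = 3 a unit in ℤ_11. Expand u iteratively via a_{v+i} = u_i mod 11, u_{i+1} = (u_i − a_{v+i})/11:
  u_0 = 3;  a_2 = 3;  u_1 = (u_0 − 3)/11 = 0
  u_1 = 0;  a_3 = 0;  u_2 = (u_1 − 0)/11 = 0
  u_2 = 0;  a_4 = 0;  u_3 = (u_2 − 0)/11 = 0
Digits: (0, 0, 3, 0, 0).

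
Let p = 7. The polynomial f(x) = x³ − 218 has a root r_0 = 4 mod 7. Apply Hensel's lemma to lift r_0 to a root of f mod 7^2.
r_1 = 46 (mod 49)

Hensel: r_{i+1} = r_i − f(r_i)/f′(r_i) mod 7^{i+2}, where f′(x) = 3x². Iterate:
  r_0 = 4 (mod 7)
  r_1 = 46 (mod 49)
Final: r = 46 with f(r) ≡ 0 mod 7^2.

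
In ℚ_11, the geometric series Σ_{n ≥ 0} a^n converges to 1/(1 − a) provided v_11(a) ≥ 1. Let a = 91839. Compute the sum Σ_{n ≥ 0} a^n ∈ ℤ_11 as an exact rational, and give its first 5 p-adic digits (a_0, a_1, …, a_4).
Σ a^n = 1/(1 − a) = -1/91838;  first 5 digits = (1, 0, 0, 3, 6)

v_11(a) = 3 ≥ 1, so the series converges in ℤ_11 to 1/(1 − a) = 1/(1 − 91839) = -1/91838. Expand this rational in ℤ_11: compute digits iteratively via d_i = x_i mod 11, x_{i+1} = (x_i − d_i)/11. The first 5 digits are (1, 0, 0, 3, 6).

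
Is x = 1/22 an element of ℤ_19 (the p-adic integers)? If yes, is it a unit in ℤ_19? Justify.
x ∈ ℤ_19^× (unit); v_19(x) = 0

ℤ_19 = {x ∈ ℚ_19 : v_19(x) ≥ 0} and ℤ_19^× = {x ∈ ℤ_19 : v_19(x) = 0}. Here v_19(1/22) = v_19(num) − v_19(den) = 0; compare against these criteria.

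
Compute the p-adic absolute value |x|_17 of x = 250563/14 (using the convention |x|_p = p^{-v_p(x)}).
|250563/14|_17 = 1/83521

Step 1 — compute v_17(x) by factoring powers of 17 out of the numerator and denominator: v_17(250563/14) = 4. Step 2 — apply |x|_p = p^{-v_p(x)} = 17^{-4} = 1/83521.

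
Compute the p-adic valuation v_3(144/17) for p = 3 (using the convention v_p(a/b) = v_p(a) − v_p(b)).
v_3(144/17) = 2

Factor powers of 3 from the numerator and denominator of the reduced fraction: 144 = 3^2 · 16 and 17 = 3^0 · 17. Apply v_p(a/b) = v_p(a) − v_p(b): v_3(144/17) = 2 − 0 = 2.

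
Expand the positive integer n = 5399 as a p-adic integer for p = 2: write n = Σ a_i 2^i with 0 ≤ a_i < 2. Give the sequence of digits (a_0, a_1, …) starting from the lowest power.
(a_0, a_1, …) = (1, 1, 1, 0, 1, 0, 0, 0, 1, 0, 1, 0, 1)

Repeated division by 2 gives the digits low-to-high: 5399 = 1 + 1·2^1 + 1·2^2 + 1·2^4 + 1·2^8 + 1·2^10 + 1·2^12. Digit sequence: (1, 1, 1, 0, 1, 0, 0, 0, 1, 0, 1, 0, 1).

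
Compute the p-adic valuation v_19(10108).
v_19(10108) = 2

v_19(n) is the largest exponent k such that 19^k divides n. Factor out: 10108 = 19^2 · 28. (Sign doesn't affect v_p.) So v_19(10108) = 2.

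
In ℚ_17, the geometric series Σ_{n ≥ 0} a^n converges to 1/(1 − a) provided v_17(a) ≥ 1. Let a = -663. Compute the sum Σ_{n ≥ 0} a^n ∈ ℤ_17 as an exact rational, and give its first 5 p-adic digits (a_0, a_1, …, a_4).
Σ a^n = 1/(1 − a) = 1/664;  first 5 digits = (1, 12, 5, 15, 13)

v_17(a) = 1 ≥ 1, so the series converges in ℤ_17 to 1/(1 − a) = 1/(1 − (-663)) = 1/664. Expand this rational in ℤ_17: compute digits iteratively via d_i = x_i mod 17, x_{i+1} = (x_i − d_i)/17. The first 5 digits are (1, 12, 5, 15, 13).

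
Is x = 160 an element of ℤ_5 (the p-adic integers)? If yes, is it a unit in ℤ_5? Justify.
x ∈ ℤ_5 but not a unit; v_5(x) = 1 > 0

ℤ_5 = {x ∈ ℚ_5 : v_5(x) ≥ 0} and ℤ_5^× = {x ∈ ℤ_5 : v_5(x) = 0}. Here v_5(160) = v_5(num) − v_5(den) = 1; compare against these criteria.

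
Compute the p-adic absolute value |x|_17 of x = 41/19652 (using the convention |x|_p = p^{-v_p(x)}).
|41/19652|_17 = 4913

Step 1 — compute v_17(x) by factoring powers of 17 out of the numerator and denominator: v_17(41/19652) = -3. Step 2 — apply |x|_p = p^{-v_p(x)} = 17^{3} = 4913.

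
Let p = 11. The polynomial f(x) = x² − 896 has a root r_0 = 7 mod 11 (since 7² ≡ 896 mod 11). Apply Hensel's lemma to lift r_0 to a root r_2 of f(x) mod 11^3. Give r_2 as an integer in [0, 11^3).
r_2 = 733 (mod 1331)

Hensel's recurrence: r_{i+1} = r_i − f(r_i)·(f′(r_i))^{-1} mod 11^{i+2}, with f′(x) = 2x. Iterate:
  r_0 = 7 (mod 11)
  r_1 = 7 (mod 121)
  r_2 = 733 (mod 1331)
Final: r_2 = 733, and one checks f(r_2) ≡ 0 mod 11^3.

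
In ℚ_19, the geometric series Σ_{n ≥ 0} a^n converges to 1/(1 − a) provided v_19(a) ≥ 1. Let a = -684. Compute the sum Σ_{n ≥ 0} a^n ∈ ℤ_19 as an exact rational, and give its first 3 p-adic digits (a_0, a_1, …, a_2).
Σ a^n = 1/(1 − a) = 1/685;  first 3 digits = (1, 2, 2)

v_19(a) = 1 ≥ 1, so the series converges in ℤ_19 to 1/(1 − a) = 1/(1 − (-684)) = 1/685. Expand this rational in ℤ_19: compute digits iteratively via d_i = x_i mod 19, x_{i+1} = (x_i − d_i)/19. The first 3 digits are (1, 2, 2).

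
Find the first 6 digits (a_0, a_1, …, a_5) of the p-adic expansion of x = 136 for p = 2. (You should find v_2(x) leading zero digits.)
(a_0, …, a_5) = (0, 0, 0, 1, 0, 0)

v_2(136) = 3, so a_0 = ... = a_2 = 0. Factor out: x = 2^3 · u with u = 17 a unit in ℤ_2. Expand u iteratively via a_{v+i} = u_i mod 2, u_{i+1} = (u_i − a_{v+i})/2:
  u_0 = 17;  a_3 = 1;  u_1 = (u_0 − 1)/2 = 8
  u_1 = 8;  a_4 = 0;  u_2 = (u_1 − 0)/2 = 4
  u_2 = 4;  a_5 = 0;  u_3 = (u_2 − 0)/2 = 2
Digits: (0, 0, 0, 1, 0, 0).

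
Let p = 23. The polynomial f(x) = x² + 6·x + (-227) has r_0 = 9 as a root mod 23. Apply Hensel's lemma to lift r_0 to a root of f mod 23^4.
r_3 = 220694 (mod 279841)

Hensel: r_{i+1} = r_i − f(r_i)·(f′(r_i))^{-1} mod 23^{i+2}, f′(x) = 2x + 6. Iterate:
  r_0 = 9 (mod 23)
  r_1 = 101 (mod 529)
  r_2 = 1688 (mod 12167)
  r_3 = 220694 (mod 279841)
Final: r = 220694 satisfies f(r) ≡ 0 mod 23^4.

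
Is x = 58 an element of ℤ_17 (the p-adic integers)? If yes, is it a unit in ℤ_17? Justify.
x ∈ ℤ_17^× (unit); v_17(x) = 0

ℤ_17 = {x ∈ ℚ_17 : v_17(x) ≥ 0} and ℤ_17^× = {x ∈ ℤ_17 : v_17(x) = 0}. Here v_17(58) = v_17(num) − v_17(den) = 0; compare against these criteria.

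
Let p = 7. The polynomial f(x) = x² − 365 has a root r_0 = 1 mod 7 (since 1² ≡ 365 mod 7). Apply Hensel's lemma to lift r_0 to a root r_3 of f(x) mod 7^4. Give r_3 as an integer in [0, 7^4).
r_3 = 1457 (mod 2401)

Hensel's recurrence: r_{i+1} = r_i − f(r_i)·(f′(r_i))^{-1} mod 7^{i+2}, with f′(x) = 2x. Iterate:
  r_0 = 1 (mod 7)
  r_1 = 36 (mod 49)
  r_2 = 85 (mod 343)
  r_3 = 1457 (mod 2401)
Final: r_3 = 1457, and one checks f(r_3) ≡ 0 mod 7^4.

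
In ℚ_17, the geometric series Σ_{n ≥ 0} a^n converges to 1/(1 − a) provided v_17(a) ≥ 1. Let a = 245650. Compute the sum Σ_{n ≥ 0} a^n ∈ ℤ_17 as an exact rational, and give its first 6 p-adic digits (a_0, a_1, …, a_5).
Σ a^n = 1/(1 − a) = -1/245649;  first 6 digits = (1, 0, 0, 16, 2, 0)

v_17(a) = 3 ≥ 1, so the series converges in ℤ_17 to 1/(1 − a) = 1/(1 − 245650) = -1/245649. Expand this rational in ℤ_17: compute digits iteratively via d_i = x_i mod 17, x_{i+1} = (x_i − d_i)/17. The first 6 digits are (1, 0, 0, 16, 2, 0).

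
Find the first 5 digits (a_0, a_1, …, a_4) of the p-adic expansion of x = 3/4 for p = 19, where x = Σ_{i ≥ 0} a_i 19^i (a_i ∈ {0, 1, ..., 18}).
(a_0, …, a_4) = (15, 4, 14, 4, 14)

v_19(3/4) = 0 (numerator and denominator both coprime to 19), so x ∈ ℤ_19^×. Compute digits iteratively via a_i = x_i mod 19, x_{i+1} = (x_i − a_i)/19, with x_0 = x:
  x_0 = 3/4;  a_0 = 15;  x_1 = (x_0 − 15)/19 = -3/4
  x_1 = -3/4;  a_1 = 4;  x_2 = (x_1 − 4)/19 = -1/4
  x_2 = -1/4;  a_2 = 14;  x_3 = (x_2 − 14)/19 = -3/4
  x_3 = -3/4;  a_3 = 4;  x_4 = (x_3 − 4)/19 = -1/4
  x_4 = -1/4;  a_4 = 14;  x_5 = (x_4 − 14)/19 = -3/4
Digits: (15, 4, 14, 4, 14).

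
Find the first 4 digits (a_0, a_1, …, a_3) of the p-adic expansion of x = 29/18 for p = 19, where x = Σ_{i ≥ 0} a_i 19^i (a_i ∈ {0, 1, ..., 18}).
(a_0, …, a_3) = (9, 7, 7, 7)

v_19(29/18) = 0 (numerator and denominator both coprime to 19), so x ∈ ℤ_19^×. Compute digits iteratively via a_i = x_i mod 19, x_{i+1} = (x_i − a_i)/19, with x_0 = x:
  x_0 = 29/18;  a_0 = 9;  x_1 = (x_0 − 9)/19 = -7/18
  x_1 = -7/18;  a_1 = 7;  x_2 = (x_1 − 7)/19 = -7/18
  x_2 = -7/18;  a_2 = 7;  x_3 = (x_2 − 7)/19 = -7/18
  x_3 = -7/18;  a_3 = 7;  x_4 = (x_3 − 7)/19 = -7/18
Digits: (9, 7, 7, 7).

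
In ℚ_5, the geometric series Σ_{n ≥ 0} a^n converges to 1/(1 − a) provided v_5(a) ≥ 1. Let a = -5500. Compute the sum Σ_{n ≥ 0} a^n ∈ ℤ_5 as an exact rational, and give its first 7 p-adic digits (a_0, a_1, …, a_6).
Σ a^n = 1/(1 − a) = 1/5501;  first 7 digits = (1, 0, 0, 1, 1, 3, 0)

v_5(a) = 3 ≥ 1, so the series converges in ℤ_5 to 1/(1 − a) = 1/(1 − (-5500)) = 1/5501. Expand this rational in ℤ_5: compute digits iteratively via d_i = x_i mod 5, x_{i+1} = (x_i − d_i)/5. The first 7 digits are (1, 0, 0, 1, 1, 3, 0).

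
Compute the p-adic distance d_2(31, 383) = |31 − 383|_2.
d_2(31, 383) = 1/32

Step 1 — x − y = 31 − 383 = -352. Step 2 — v_2(-352) = 5 (factor: -352 = −(2^5 · 11); the sign does not affect v_p). Step 3 — |x − y|_2 = 2^{-5} = 1/32.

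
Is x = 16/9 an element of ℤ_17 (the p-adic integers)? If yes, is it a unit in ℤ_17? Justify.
x ∈ ℤ_17^× (unit); v_17(x) = 0

ℤ_17 = {x ∈ ℚ_17 : v_17(x) ≥ 0} and ℤ_17^× = {x ∈ ℤ_17 : v_17(x) = 0}. Here v_17(16/9) = v_17(num) − v_17(den) = 0; compare against these criteria.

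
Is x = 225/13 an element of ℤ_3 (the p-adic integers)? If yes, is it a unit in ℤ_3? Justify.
x ∈ ℤ_3 but not a unit; v_3(x) = 2 > 0

ℤ_3 = {x ∈ ℚ_3 : v_3(x) ≥ 0} and ℤ_3^× = {x ∈ ℤ_3 : v_3(x) = 0}. Here v_3(225/13) = v_3(num) − v_3(den) = 2; compare against these criteria.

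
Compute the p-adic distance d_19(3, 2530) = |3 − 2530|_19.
d_19(3, 2530) = 1/361

Step 1 — x − y = 3 − 2530 = -2527. Step 2 — v_19(-2527) = 2 (factor: -2527 = −(19^2 · 7); the sign does not affect v_p). Step 3 — |x − y|_19 = 19^{-2} = 1/361.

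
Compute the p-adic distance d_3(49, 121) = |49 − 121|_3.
d_3(49, 121) = 1/9

Step 1 — x − y = 49 − 121 = -72. Step 2 — v_3(-72) = 2 (factor: -72 = −(3^2 · 8); the sign does not affect v_p). Step 3 — |x − y|_3 = 3^{-2} = 1/9.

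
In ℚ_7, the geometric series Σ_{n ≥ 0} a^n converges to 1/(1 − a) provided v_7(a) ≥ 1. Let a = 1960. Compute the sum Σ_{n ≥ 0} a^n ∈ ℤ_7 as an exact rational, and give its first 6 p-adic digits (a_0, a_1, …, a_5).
Σ a^n = 1/(1 − a) = -1/1959;  first 6 digits = (1, 0, 5, 5, 4, 4)

v_7(a) = 2 ≥ 1, so the series converges in ℤ_7 to 1/(1 − a) = 1/(1 − 1960) = -1/1959. Expand this rational in ℤ_7: compute digits iteratively via d_i = x_i mod 7, x_{i+1} = (x_i − d_i)/7. The first 6 digits are (1, 0, 5, 5, 4, 4).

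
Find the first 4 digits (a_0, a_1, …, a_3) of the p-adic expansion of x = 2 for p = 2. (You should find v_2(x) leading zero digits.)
(a_0, …, a_3) = (0, 1, 0, 0)

v_2(2) = 1, so a_0 = ... = a_0 = 0. Factor out: x = 2^1 · u with u = 1 a unit in ℤ_2. Expand u iteratively via a_{v+i} = u_i mod 2, u_{i+1} = (u_i − a_{v+i})/2:
  u_0 = 1;  a_1 = 1;  u_1 = (u_0 − 1)/2 = 0
  u_1 = 0;  a_2 = 0;  u_2 = (u_1 − 0)/2 = 0
  u_2 = 0;  a_3 = 0;  u_3 = (u_2 − 0)/2 = 0
Digits: (0, 1, 0, 0).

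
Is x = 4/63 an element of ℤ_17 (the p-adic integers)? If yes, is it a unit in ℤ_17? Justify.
x ∈ ℤ_17^× (unit); v_17(x) = 0

ℤ_17 = {x ∈ ℚ_17 : v_17(x) ≥ 0} and ℤ_17^× = {x ∈ ℤ_17 : v_17(x) = 0}. Here v_17(4/63) = v_17(num) − v_17(den) = 0; compare against these criteria.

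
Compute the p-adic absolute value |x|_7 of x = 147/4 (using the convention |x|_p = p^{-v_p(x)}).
|147/4|_7 = 1/49

Step 1 — compute v_7(x) by factoring powers of 7 out of the numerator and denominator: v_7(147/4) = 2. Step 2 — apply |x|_p = p^{-v_p(x)} = 7^{-2} = 1/49.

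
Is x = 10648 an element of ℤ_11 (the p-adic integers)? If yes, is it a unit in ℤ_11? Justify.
x ∈ ℤ_11 but not a unit; v_11(x) = 3 > 0

ℤ_11 = {x ∈ ℚ_11 : v_11(x) ≥ 0} and ℤ_11^× = {x ∈ ℤ_11 : v_11(x) = 0}. Here v_11(10648) = v_11(num) − v_11(den) = 3; compare against these criteria.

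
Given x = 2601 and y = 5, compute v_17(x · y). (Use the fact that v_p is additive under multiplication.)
v_17(13005) = 2

v_p(x) = 2 (factor: 2601 = 17^2 · 9); v_p(y) = 0 (factor: 5 = 17^0 · 5). Additivity: v_p(xy) = v_p(x) + v_p(y) = 2 + 0 = 2. (Direct check: xy = 13005 = 17^2 · (45).)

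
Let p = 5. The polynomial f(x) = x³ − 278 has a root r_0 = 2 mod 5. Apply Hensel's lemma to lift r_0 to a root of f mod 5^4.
r_3 = 162 (mod 625)

Hensel: r_{i+1} = r_i − f(r_i)/f′(r_i) mod 5^{i+2}, where f′(x) = 3x². Iterate:
  r_0 = 2 (mod 5)
  r_1 = 12 (mod 25)
  r_2 = 37 (mod 125)
  r_3 = 162 (mod 625)
Final: r = 162 with f(r) ≡ 0 mod 5^4.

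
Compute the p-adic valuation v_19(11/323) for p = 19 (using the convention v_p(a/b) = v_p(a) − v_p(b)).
v_19(11/323) = -1

Factor powers of 19 from the numerator and denominator of the reduced fraction: 11 = 19^0 · 11 and 323 = 19^1 · 17. Apply v_p(a/b) = v_p(a) − v_p(b): v_19(11/323) = 0 − 1 = -1.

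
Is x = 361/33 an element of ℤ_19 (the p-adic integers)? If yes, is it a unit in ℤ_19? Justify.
x ∈ ℤ_19 but not a unit; v_19(x) = 2 > 0

ℤ_19 = {x ∈ ℚ_19 : v_19(x) ≥ 0} and ℤ_19^× = {x ∈ ℤ_19 : v_19(x) = 0}. Here v_19(361/33) = v_19(num) − v_19(den) = 2; compare against these criteria.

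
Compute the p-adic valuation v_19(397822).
v_19(397822) = 3

v_19(n) is the largest exponent k such that 19^k divides n. Factor out: 397822 = 19^3 · 58. (Sign doesn't affect v_p.) So v_19(397822) = 3.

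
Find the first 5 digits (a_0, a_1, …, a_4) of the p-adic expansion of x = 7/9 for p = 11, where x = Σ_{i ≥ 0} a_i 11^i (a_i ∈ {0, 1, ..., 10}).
(a_0, …, a_4) = (2, 6, 8, 9, 4)

v_11(7/9) = 0 (numerator and denominator both coprime to 11), so x ∈ ℤ_11^×. Compute digits iteratively via a_i = x_i mod 11, x_{i+1} = (x_i − a_i)/11, with x_0 = x:
  x_0 = 7/9;  a_0 = 2;  x_1 = (x_0 − 2)/11 = -1/9
  x_1 = -1/9;  a_1 = 6;  x_2 = (x_1 − 6)/11 = -5/9
  x_2 = -5/9;  a_2 = 8;  x_3 = (x_2 − 8)/11 = -7/9
  x_3 = -7/9;  a_3 = 9;  x_4 = (x_3 − 9)/11 = -8/9
  x_4 = -8/9;  a_4 = 4;  x_5 = (x_4 − 4)/11 = -4/9
Digits: (2, 6, 8, 9, 4).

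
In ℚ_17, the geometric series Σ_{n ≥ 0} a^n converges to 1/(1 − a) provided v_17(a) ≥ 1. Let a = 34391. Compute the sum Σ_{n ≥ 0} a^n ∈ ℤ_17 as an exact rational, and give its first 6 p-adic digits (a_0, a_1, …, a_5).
Σ a^n = 1/(1 − a) = -1/34390;  first 6 digits = (1, 0, 0, 7, 0, 0)

v_17(a) = 3 ≥ 1, so the series converges in ℤ_17 to 1/(1 − a) = 1/(1 − 34391) = -1/34390. Expand this rational in ℤ_17: compute digits iteratively via d_i = x_i mod 17, x_{i+1} = (x_i − d_i)/17. The first 6 digits are (1, 0, 0, 7, 0, 0).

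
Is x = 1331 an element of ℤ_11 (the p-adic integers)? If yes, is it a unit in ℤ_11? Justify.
x ∈ ℤ_11 but not a unit; v_11(x) = 3 > 0

ℤ_11 = {x ∈ ℚ_11 : v_11(x) ≥ 0} and ℤ_11^× = {x ∈ ℤ_11 : v_11(x) = 0}. Here v_11(1331) = v_11(num) − v_11(den) = 3; compare against these criteria.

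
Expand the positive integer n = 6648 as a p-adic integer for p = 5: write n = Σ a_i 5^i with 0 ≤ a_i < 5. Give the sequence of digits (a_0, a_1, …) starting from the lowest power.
(a_0, a_1, …) = (3, 4, 0, 3, 0, 2)

Repeated division by 5 gives the digits low-to-high: 6648 = 3 + 4·5^1 + 3·5^3 + 2·5^5. Digit sequence: (3, 4, 0, 3, 0, 2).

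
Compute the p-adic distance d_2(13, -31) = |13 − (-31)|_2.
d_2(13, -31) = 1/4

Step 1 — x − y = 13 − (-31) = 44. Step 2 — v_2(44) = 2 (factor: 44 = (2^2 · 11); the sign does not affect v_p). Step 3 — |x − y|_2 = 2^{-2} = 1/4.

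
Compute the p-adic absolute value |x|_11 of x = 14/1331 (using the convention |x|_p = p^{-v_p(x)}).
|14/1331|_11 = 1331

Step 1 — compute v_11(x) by factoring powers of 11 out of the numerator and denominator: v_11(14/1331) = -3. Step 2 — apply |x|_p = p^{-v_p(x)} = 11^{3} = 1331.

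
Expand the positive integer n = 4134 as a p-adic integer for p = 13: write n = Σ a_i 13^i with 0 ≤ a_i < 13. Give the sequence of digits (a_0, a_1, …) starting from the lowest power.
(a_0, a_1, …) = (0, 6, 11, 1)

Repeated division by 13 gives the digits low-to-high: 4134 = 6·13^1 + 11·13^2 + 1·13^3. Digit sequence: (0, 6, 11, 1).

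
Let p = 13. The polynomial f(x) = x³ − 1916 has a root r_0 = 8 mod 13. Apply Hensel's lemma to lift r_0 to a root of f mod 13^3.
r_2 = 1061 (mod 2197)

Hensel: r_{i+1} = r_i − f(r_i)/f′(r_i) mod 13^{i+2}, where f′(x) = 3x². Iterate:
  r_0 = 8 (mod 13)
  r_1 = 47 (mod 169)
  r_2 = 1061 (mod 2197)
Final: r = 1061 with f(r) ≡ 0 mod 13^3.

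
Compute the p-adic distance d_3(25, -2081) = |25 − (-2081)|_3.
d_3(25, -2081) = 1/81

Step 1 — x − y = 25 − (-2081) = 2106. Step 2 — v_3(2106) = 4 (factor: 2106 = (3^4 · 26); the sign does not affect v_p). Step 3 — |x − y|_3 = 3^{-4} = 1/81.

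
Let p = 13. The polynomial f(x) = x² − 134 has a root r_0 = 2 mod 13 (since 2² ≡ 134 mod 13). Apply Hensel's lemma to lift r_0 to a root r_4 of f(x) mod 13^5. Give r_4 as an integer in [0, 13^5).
r_4 = 169626 (mod 371293)

Hensel's recurrence: r_{i+1} = r_i − f(r_i)·(f′(r_i))^{-1} mod 13^{i+2}, with f′(x) = 2x. Iterate:
  r_0 = 2 (mod 13)
  r_1 = 119 (mod 169)
  r_2 = 457 (mod 2197)
  r_3 = 26821 (mod 28561)
  r_4 = 169626 (mod 371293)
Final: r_4 = 169626, and one checks f(r_4) ≡ 0 mod 13^5.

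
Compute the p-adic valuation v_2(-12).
v_2(-12) = 2

v_2(n) is the largest exponent k such that 2^k divides n. Factor out: -12 = -2^2 · 3. (Sign doesn't affect v_p.) So v_2(-12) = 2.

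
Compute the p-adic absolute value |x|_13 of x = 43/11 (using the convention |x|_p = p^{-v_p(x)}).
|43/11|_13 = 1

Step 1 — compute v_13(x) by factoring powers of 13 out of the numerator and denominator: v_13(43/11) = 0. Step 2 — apply |x|_p = p^{-v_p(x)} = 13^{0} = 1.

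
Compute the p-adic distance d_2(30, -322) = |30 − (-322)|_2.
d_2(30, -322) = 1/32

Step 1 — x − y = 30 − (-322) = 352. Step 2 — v_2(352) = 5 (factor: 352 = (2^5 · 11); the sign does not affect v_p). Step 3 — |x − y|_2 = 2^{-5} = 1/32.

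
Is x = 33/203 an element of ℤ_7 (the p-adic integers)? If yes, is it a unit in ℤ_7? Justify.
x ∉ ℤ_7 (v_7(x) = -1 < 0)

ℤ_7 = {x ∈ ℚ_7 : v_7(x) ≥ 0} and ℤ_7^× = {x ∈ ℤ_7 : v_7(x) = 0}. Here v_7(33/203) = v_7(num) − v_7(den) = -1; compare against these criteria.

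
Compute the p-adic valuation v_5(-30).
v_5(-30) = 1

v_5(n) is the largest exponent k such that 5^k divides n. Factor out: -30 = -5^1 · 6. (Sign doesn't affect v_p.) So v_5(-30) = 1.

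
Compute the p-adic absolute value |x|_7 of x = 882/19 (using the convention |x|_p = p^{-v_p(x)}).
|882/19|_7 = 1/49

Step 1 — compute v_7(x) by factoring powers of 7 out of the numerator and denominator: v_7(882/19) = 2. Step 2 — apply |x|_p = p^{-v_p(x)} = 7^{-2} = 1/49.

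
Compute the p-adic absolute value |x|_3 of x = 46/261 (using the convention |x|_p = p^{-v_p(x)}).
|46/261|_3 = 9

Step 1 — compute v_3(x) by factoring powers of 3 out of the numerator and denominator: v_3(46/261) = -2. Step 2 — apply |x|_p = p^{-v_p(x)} = 3^{2} = 9.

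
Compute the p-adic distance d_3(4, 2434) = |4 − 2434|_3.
d_3(4, 2434) = 1/243

Step 1 — x − y = 4 − 2434 = -2430. Step 2 — v_3(-2430) = 5 (factor: -2430 = −(3^5 · 10); the sign does not affect v_p). Step 3 — |x − y|_3 = 3^{-5} = 1/243.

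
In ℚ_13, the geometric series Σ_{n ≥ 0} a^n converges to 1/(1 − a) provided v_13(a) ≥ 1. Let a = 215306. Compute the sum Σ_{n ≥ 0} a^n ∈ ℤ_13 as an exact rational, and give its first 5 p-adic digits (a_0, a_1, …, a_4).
Σ a^n = 1/(1 − a) = -1/215305;  first 5 digits = (1, 0, 0, 7, 7)

v_13(a) = 3 ≥ 1, so the series converges in ℤ_13 to 1/(1 − a) = 1/(1 − 215306) = -1/215305. Expand this rational in ℤ_13: compute digits iteratively via d_i = x_i mod 13, x_{i+1} = (x_i − d_i)/13. The first 5 digits are (1, 0, 0, 7, 7).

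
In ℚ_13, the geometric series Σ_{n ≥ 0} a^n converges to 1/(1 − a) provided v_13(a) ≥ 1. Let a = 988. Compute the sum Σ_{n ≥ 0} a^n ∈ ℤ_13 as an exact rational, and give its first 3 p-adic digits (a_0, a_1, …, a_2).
Σ a^n = 1/(1 − a) = -1/987;  first 3 digits = (1, 11, 9)

v_13(a) = 1 ≥ 1, so the series converges in ℤ_13 to 1/(1 − a) = 1/(1 − 988) = -1/987. Expand this rational in ℤ_13: compute digits iteratively via d_i = x_i mod 13, x_{i+1} = (x_i − d_i)/13. The first 3 digits are (1, 11, 9).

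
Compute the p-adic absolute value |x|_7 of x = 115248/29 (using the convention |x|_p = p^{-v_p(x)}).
|115248/29|_7 = 1/2401

Step 1 — compute v_7(x) by factoring powers of 7 out of the numerator and denominator: v_7(115248/29) = 4. Step 2 — apply |x|_p = p^{-v_p(x)} = 7^{-4} = 1/2401.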